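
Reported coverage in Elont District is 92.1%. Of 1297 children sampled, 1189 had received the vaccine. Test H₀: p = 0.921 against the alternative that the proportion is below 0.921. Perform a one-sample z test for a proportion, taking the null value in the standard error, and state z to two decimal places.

z = -0.57

p̂ = 1189/1297 = 0.9167.
Standard error under H₀: √(0.921×0.079/1297) = 0.0075.
z = (0.9167 − 0.921)/0.0075 = -0.0043/0.0075 = -0.57.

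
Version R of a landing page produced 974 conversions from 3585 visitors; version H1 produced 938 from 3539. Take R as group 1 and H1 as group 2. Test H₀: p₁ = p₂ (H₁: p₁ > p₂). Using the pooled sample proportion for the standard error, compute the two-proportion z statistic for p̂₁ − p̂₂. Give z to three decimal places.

p̂₁ = 974/3585 = 0.27169, p̂₂ = 938/3539 = 0.26505.
Pooled p̂ = (974+938)/(3585+3539) = 1912/7124 = 0.26839.
SE = √(0.196356 × 0.000561506) = 0.01050.
z = (0.27169 − 0.26505)/0.01050 = 0.00664/0.01050 = 0.632.
p-value = P(Z > 0.632) ≈ 0.2635.

z = 0.632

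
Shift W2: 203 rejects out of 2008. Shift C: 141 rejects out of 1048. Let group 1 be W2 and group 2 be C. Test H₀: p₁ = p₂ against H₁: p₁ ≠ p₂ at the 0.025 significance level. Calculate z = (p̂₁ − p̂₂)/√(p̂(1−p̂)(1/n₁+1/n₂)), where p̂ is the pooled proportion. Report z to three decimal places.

p̂₁ = 203/2008 ≈ 0.10110, p̂₂ = 141/1048 ≈ 0.13454.
Pooled p̂ = (203+141)/(2008+1048) = 344/3056 = 0.11257.
SE = √(p̂(1−p̂)(1/n₁+1/n₂)) = √(0.11257·0.88743·0.00145221) = √(0.000145067) = 0.01204.
z = (0.10110 − 0.13454)/0.01204 = -0.03344/0.01204 = -2.777.
p-value = 2·P(Z > 2.777) ≈ 0.0055; since p < α = 0.025, reject H₀.

z = -2.777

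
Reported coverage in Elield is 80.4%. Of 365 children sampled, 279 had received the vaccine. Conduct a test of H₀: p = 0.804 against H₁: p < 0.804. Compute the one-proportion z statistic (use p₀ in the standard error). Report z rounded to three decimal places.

z = -1.907

p̂ = 279/365 ≈ 0.76438.
Standard error under H₀: √(0.804×0.196/365) = 0.02078.
z = (0.76438 − 0.804)/0.02078 = -0.03962/0.02078 = -1.907.
p-value = P(Z < -1.907) ≈ 0.0283.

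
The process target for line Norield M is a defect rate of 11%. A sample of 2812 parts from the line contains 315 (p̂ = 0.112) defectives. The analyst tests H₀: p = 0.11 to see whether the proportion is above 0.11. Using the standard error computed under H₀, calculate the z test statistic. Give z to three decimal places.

p̂ = 315/2812 ≈ 0.11202.
Under H₀, SE = √(0.11·0.89/2812) = √(3.48151e-05) = 0.00590.
z = (0.11202 − 0.11)/0.00590 = 0.00202/0.00590 = 0.342.

z = 0.342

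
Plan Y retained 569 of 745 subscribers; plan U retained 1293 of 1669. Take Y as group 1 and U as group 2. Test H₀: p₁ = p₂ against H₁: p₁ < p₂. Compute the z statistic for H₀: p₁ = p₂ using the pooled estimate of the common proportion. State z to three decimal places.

z = -0.592

p̂₁ = 569/745 = 0.76376, p̂₂ = 1293/1669 = 0.77472.
Pooled p̂ = (569+1293)/(745+1669) = 1862/2414 = 0.77133.
SE = √(0.176378 × 0.00194144) = 0.01850.
z = (0.76376 − 0.77472)/0.01850 = -0.01096/0.01850 = -0.592.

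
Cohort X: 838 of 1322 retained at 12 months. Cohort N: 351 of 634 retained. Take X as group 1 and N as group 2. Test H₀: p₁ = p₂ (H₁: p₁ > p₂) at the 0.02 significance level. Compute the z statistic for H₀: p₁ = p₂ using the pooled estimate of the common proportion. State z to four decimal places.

z = 3.4030

p̂₁ = 838/1322 = 0.633888, p̂₂ = 351/634 = 0.553628.
Pooled p̂ = (838+351)/(1322+634) = 1189/1956 = 0.607873.
SE = √(p̂(1−p̂)(1/n₁+1/n₂)) = √(0.607873·0.392127·0.00233372) = √(0.000556273) = 0.023585.
z = (0.633888 − 0.553628)/0.023585 = 0.080260/0.023585 = 3.4030.
p-value = P(Z > 3.403) ≈ 0.0003, so at α = 0.02 we reject H₀.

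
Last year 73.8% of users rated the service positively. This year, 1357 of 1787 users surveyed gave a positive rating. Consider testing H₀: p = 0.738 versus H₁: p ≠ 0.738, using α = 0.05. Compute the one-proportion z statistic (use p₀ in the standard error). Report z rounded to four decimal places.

z = 2.0547

p̂ = 1357/1787 ≈ 0.759373.
Standard error under H₀: √(0.738×0.262/1787) = 0.010402.
z = (0.759373 − 0.738)/0.010402 = 0.021373/0.010402 = 2.0547.
p-value = 2·P(Z > 2.055) ≈ 0.0399, so at α = 0.05 we reject H₀.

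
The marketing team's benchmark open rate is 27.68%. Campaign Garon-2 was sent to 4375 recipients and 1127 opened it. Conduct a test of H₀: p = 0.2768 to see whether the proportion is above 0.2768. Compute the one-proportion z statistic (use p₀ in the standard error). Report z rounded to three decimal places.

p̂ = 1127/4375 = 0.2576000.
Standard error under H₀: √(0.2768×0.7232/4375) = 0.0067643.
z = (0.2576000 − 0.2768)/0.0067643 = -0.0192000/0.0067643 = -2.838.

z = -2.838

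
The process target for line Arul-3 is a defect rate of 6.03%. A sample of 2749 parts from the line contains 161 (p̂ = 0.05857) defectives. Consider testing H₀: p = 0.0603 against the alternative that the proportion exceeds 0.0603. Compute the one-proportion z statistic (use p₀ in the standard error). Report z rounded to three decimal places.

p̂ = 161/2749 ≈ 0.058567.
Standard error under H₀: √(0.0603×0.9397/2749) = 0.004540.
z = (0.058567 − 0.0603)/0.004540 = -0.001733/0.004540 = -0.382.
p-value = P(Z > -0.382) ≈ 0.6487.

z = -0.382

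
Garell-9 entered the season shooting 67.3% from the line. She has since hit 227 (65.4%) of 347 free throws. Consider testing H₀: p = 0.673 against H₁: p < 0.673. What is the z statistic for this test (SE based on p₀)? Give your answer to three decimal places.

p̂ = 227/347 = 0.65418.
SE = √(p₀(1−p₀)/n) = √(0.22007/347) = 0.02518.
z = (0.65418 − 0.673)/0.02518 = -0.01882/0.02518 = -0.747.
p-value = P(Z < -0.747) ≈ 0.2274.

z = -0.747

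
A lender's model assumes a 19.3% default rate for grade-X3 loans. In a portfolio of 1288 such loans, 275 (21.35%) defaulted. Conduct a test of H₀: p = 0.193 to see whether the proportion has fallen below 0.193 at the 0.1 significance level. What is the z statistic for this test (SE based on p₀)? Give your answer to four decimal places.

z = 1.8651

p̂ = 275/1288 = 0.2135093.
Under H₀, SE = √(0.193·0.807/1288) = √(0.000120925) = 0.0109966.
z = (0.2135093 − 0.193)/0.0109966 = 0.0205093/0.0109966 = 1.8651.
p-value = P(Z < 1.865) ≈ 0.9689, so at α = 0.1 we fail to reject H₀.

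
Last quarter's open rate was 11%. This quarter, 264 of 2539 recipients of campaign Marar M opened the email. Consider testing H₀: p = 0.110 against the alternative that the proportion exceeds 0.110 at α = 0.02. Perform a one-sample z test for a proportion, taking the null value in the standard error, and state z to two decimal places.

p̂ = 264/2539 = 0.1040.
Under H₀, SE = √(0.11·0.89/2539) = √(3.85585e-05) = 0.0062.
z = (0.1040 − 0.11)/0.0062 = -0.0060/0.0062 = -0.97.
p-value = P(Z > -0.970) ≈ 0.8339. With α = 0.02, fail to reject H₀.

z = -0.97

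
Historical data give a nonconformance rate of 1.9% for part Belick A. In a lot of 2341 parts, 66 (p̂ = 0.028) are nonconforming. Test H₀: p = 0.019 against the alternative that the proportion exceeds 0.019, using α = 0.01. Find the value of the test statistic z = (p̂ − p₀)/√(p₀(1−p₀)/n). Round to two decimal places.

p̂ = 66/2341 = 0.02819.
Standard error under H₀: √(0.019×0.981/2341) = 0.00282.
z = (0.02819 − 0.019)/0.00282 = 0.00919/0.00282 = 3.26.
p-value = P(Z > 3.258) ≈ 0.0006, so at α = 0.01 we reject H₀.

z = 3.26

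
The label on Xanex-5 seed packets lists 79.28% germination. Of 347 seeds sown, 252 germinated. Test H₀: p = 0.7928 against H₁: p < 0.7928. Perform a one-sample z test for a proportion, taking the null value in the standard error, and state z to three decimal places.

z = -3.060

p̂ = 252/347 = 0.72622.
Standard error under H₀: √(0.7928×0.2072/347) = 0.02176.
z = (0.72622 − 0.7928)/0.02176 = -0.06658/0.02176 = -3.060.
p-value = P(Z < -3.060) ≈ 0.0011.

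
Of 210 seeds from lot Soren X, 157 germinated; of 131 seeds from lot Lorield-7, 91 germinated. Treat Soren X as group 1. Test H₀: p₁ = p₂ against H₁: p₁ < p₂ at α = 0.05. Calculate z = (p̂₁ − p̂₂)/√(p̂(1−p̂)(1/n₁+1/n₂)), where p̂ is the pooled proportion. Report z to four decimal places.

p̂₁ = 157/210 ≈ 0.747619, p̂₂ = 91/131 ≈ 0.694656.
Pooled p̂ = (157+91)/(210+131) = 248/341 = 0.727273.
SE = √(0.198347 × 0.0123955) = 0.049584.
z = (0.747619 − 0.694656)/0.049584 = 0.052963/0.049584 = 1.0681.
p-value = P(Z < 1.068) ≈ 0.8573, so at α = 0.05 we fail to reject H₀.

z = 1.0681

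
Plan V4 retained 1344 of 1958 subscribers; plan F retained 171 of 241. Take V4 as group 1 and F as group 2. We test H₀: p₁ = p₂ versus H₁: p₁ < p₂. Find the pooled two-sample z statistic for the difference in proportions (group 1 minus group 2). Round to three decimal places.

p̂₁ = 1344/1958 ≈ 0.68641, p̂₂ = 171/241 ≈ 0.70954.
Pooled p̂ = (1344+171)/(1958+241) = 1515/2199 = 0.68895.
SE = √(p̂(1−p̂)(1/n₁+1/n₂)) = √(0.68895·0.31105·0.0046601) = √(0.000998651) = 0.03160.
z = (0.68641 − 0.70954)/0.03160 = -0.02313/0.03160 = -0.732.

z = -0.732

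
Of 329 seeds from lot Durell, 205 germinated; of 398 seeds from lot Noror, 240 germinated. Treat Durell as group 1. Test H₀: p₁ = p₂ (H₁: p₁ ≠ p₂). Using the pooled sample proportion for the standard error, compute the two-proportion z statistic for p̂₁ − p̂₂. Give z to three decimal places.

z = 0.553

p̂₁ = 205/329 ≈ 0.62310, p̂₂ = 240/398 ≈ 0.60302.
Pooled p̂ = (205+240)/(329+398) = 445/727 = 0.61210.
SE = √(0.237433 × 0.00555208) = 0.03631.
z = (0.62310 − 0.60302)/0.03631 = 0.02008/0.03631 = 0.553.
Two-sided p-value ≈ 2·Φ(−0.553) = 0.5801.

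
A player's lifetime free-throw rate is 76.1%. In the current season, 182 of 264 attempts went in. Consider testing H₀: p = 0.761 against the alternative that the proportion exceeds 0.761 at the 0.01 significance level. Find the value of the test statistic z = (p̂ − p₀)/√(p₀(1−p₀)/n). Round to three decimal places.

z = -2.728

p̂ = 182/264 ≈ 0.68939.
Standard error under H₀: √(0.761×0.239/264) = 0.02625.
z = (0.68939 − 0.761)/0.02625 = -0.07161/0.02625 = -2.728.
p-value = P(Z > -2.728) ≈ 0.9968. With α = 0.01, fail to reject H₀.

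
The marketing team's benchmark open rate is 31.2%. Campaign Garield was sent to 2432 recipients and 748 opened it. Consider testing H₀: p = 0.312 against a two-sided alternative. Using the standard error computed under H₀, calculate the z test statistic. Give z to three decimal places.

z = -0.472

p̂ = 748/2432 ≈ 0.30757.
Under H₀, SE = √(0.312·0.688/2432) = √(8.82632e-05) = 0.00939.
z = (0.30757 − 0.312)/0.00939 = -0.00443/0.00939 = -0.472.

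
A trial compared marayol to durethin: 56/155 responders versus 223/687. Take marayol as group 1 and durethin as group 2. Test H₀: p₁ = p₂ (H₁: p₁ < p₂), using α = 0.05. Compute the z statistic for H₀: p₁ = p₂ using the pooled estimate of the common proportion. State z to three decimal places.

p̂₁ = 56/155 ≈ 0.361290, p̂₂ = 223/687 ≈ 0.324600.
Pooled p̂ = (56+223)/(155+687) = 279/842 = 0.331354.
SE = √(0.221558 × 0.00790722) = 0.041856.
z = (0.361290 − 0.324600)/0.041856 = 0.036690/0.041856 = 0.877.
p-value = P(Z < 0.877) ≈ 0.8096. With α = 0.05, fail to reject H₀.

z = 0.877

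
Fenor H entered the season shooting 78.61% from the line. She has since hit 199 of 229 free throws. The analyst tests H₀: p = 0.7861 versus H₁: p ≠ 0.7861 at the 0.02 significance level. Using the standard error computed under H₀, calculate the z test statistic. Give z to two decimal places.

p̂ = 199/229 = 0.8690.
Standard error under H₀: √(0.7861×0.2139/229) = 0.0271.
z = (0.8690 − 0.7861)/0.0271 = 0.0829/0.0271 = 3.06.
Two-sided p-value ≈ 2·Φ(−3.059) = 0.0022. With α = 0.02, reject H₀.

z = 3.06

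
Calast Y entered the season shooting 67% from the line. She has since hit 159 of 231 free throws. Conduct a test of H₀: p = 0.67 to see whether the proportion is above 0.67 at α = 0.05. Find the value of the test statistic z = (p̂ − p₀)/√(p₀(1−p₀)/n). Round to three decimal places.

z = 0.592

p̂ = 159/231 ≈ 0.68831.
Under H₀, SE = √(0.67·0.33/231) = √(0.000957143) = 0.03094.
z = (0.68831 − 0.67)/0.03094 = 0.01831/0.03094 = 0.592.
p-value = P(Z > 0.592) ≈ 0.2770. With α = 0.05, fail to reject H₀.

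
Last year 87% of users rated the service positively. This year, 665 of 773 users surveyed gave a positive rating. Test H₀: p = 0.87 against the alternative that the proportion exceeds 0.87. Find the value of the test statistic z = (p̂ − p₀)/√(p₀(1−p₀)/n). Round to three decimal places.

p̂ = 665/773 ≈ 0.86028.
SE = √(p₀(1−p₀)/n) = √(0.1131/773) = 0.01210.
z = (0.86028 − 0.87)/0.01210 = -0.00972/0.01210 = -0.803.

z = -0.803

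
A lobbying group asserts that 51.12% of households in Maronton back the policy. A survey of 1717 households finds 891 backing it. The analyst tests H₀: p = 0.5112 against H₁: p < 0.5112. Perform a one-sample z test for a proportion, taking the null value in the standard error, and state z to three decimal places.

z = 0.641

p̂ = 891/1717 ≈ 0.51893.
Standard error under H₀: √(0.5112×0.4888/1717) = 0.01206.
z = (0.51893 − 0.5112)/0.01206 = 0.00773/0.01206 = 0.641.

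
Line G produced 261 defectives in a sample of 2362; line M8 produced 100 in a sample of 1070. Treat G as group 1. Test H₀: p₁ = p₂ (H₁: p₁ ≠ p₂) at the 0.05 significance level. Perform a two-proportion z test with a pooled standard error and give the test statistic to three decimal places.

p̂₁ = 261/2362 ≈ 0.11050, p̂₂ = 100/1070 ≈ 0.09346.
Pooled p̂ = (261+100)/(2362+1070) = 361/3432 = 0.10519.
SE = √(p̂(1−p̂)(1/n₁+1/n₂)) = √(0.10519·0.89481·0.00135795) = √(0.000127813) = 0.01131.
z = (0.11050 − 0.09346)/0.01131 = 0.01704/0.01131 = 1.507.
p-value = 2·P(Z > 1.507) ≈ 0.1317, so at α = 0.05 we fail to reject H₀.

z = 1.507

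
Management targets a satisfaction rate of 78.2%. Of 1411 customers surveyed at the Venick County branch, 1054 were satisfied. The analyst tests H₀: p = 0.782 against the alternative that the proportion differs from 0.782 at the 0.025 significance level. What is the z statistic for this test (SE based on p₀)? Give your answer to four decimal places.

z = -3.1853

p̂ = 1054/1411 ≈ 0.7469880.
Under H₀, SE = √(0.782·0.218/1411) = √(0.000120819) = 0.0109918.
z = (0.7469880 − 0.782)/0.0109918 = -0.0350120/0.0109918 = -3.1853.
p-value = 2·P(Z > 3.185) ≈ 0.0014. With α = 0.025, reject H₀.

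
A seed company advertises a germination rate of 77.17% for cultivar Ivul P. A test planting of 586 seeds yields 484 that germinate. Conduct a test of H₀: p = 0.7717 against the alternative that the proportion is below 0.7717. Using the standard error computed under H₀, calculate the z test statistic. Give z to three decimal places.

p̂ = 484/586 = 0.82594.
SE = √(p₀(1−p₀)/n) = √(0.17618/586) = 0.01734.
z = (0.82594 − 0.7717)/0.01734 = 0.05424/0.01734 = 3.128.
p-value = P(Z < 3.128) ≈ 0.9991.

z = 3.128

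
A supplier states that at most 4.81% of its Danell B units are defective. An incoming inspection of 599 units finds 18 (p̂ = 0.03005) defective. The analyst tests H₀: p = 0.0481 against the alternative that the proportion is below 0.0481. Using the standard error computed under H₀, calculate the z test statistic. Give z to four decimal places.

z = -2.0645

p̂ = 18/599 = 0.030050.
Standard error under H₀: √(0.0481×0.9519/599) = 0.008743.
z = (0.030050 − 0.0481)/0.008743 = -0.018050/0.008743 = -2.0645.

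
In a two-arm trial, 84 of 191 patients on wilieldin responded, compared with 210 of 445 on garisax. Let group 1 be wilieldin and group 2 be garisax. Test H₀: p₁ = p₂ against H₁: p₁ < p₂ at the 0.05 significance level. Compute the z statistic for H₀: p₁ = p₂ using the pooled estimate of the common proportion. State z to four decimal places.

p̂₁ = 84/191 ≈ 0.439791, p̂₂ = 210/445 ≈ 0.471910.
Pooled p̂ = (84+210)/(191+445) = 294/636 = 0.462264.
SE = √(p̂(1−p̂)(1/n₁+1/n₂)) = √(0.462264·0.537736·0.00748279) = √(0.00186004) = 0.043128.
z = (0.439791 − 0.471910)/0.043128 = -0.032119/0.043128 = -0.7447.
p-value = P(Z < -0.745) ≈ 0.2282, so at α = 0.05 we fail to reject H₀.

z = -0.7447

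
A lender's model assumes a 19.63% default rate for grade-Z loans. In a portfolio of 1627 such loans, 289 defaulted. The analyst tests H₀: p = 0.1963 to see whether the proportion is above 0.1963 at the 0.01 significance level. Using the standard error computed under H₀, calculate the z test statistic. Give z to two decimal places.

p̂ = 289/1627 ≈ 0.17763.
Under H₀, SE = √(0.1963·0.8037/1627) = √(9.69676e-05) = 0.00985.
z = (0.17763 − 0.1963)/0.00985 = -0.01867/0.00985 = -1.90.
p-value = P(Z > -1.896) ≈ 0.9710; since p > α = 0.01, fail to reject H₀.

z = -1.90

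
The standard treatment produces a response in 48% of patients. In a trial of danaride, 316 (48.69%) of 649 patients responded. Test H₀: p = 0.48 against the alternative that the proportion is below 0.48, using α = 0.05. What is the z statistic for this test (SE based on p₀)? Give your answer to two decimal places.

p̂ = 316/649 = 0.4869.
Standard error under H₀: √(0.48×0.52/649) = 0.0196.
z = (0.4869 − 0.48)/0.0196 = 0.0069/0.0196 = 0.35.
p-value = P(Z < 0.352) ≈ 0.6376; since p > α = 0.05, fail to reject H₀.

z = 0.35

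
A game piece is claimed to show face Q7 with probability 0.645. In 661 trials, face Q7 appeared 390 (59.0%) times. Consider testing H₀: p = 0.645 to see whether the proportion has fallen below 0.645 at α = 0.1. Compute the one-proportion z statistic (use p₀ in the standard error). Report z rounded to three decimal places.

p̂ = 390/661 ≈ 0.59002.
Standard error under H₀: √(0.645×0.355/661) = 0.01861.
z = (0.59002 − 0.645)/0.01861 = -0.05498/0.01861 = -2.954.
p-value = P(Z < -2.954) ≈ 0.0016, so at α = 0.1 we reject H₀.

z = -2.954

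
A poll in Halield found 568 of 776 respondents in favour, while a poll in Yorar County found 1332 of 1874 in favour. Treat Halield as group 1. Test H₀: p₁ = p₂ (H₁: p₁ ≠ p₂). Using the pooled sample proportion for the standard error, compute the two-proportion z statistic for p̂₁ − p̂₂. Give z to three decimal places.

p̂₁ = 568/776 = 0.73196, p̂₂ = 1332/1874 = 0.71078.
Pooled p̂ = (568+1332)/(776+1874) = 1900/2650 = 0.71698.
SE = √(0.202919 × 0.00182228) = 0.01923.
z = (0.73196 − 0.71078)/0.01923 = 0.02118/0.01923 = 1.101.
p-value = 2·P(Z > 1.101) ≈ 0.2707.

z = 1.101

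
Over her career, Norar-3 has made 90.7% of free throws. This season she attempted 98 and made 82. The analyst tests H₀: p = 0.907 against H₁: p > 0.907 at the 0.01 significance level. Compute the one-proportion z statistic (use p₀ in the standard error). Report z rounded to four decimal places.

p̂ = 82/98 ≈ 0.836735.
SE = √(p₀(1−p₀)/n) = √(0.084351/98) = 0.029338.
z = (0.836735 − 0.907)/0.029338 = -0.070265/0.029338 = -2.3950.
p-value = P(Z > -2.395) ≈ 0.9917; since p > α = 0.01, fail to reject H₀.

z = -2.3950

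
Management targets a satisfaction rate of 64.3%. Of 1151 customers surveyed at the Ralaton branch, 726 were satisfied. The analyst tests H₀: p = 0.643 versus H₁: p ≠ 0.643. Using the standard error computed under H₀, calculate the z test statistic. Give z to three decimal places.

p̂ = 726/1151 ≈ 0.63076.
SE = √(p₀(1−p₀)/n) = √(0.22955/1151) = 0.01412.
z = (0.63076 − 0.643)/0.01412 = -0.01224/0.01412 = -0.867.

z = -0.867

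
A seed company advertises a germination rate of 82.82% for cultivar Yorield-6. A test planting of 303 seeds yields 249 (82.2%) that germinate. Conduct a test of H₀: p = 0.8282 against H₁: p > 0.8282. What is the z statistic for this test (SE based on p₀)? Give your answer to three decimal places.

p̂ = 249/303 ≈ 0.82178.
SE = √(p₀(1−p₀)/n) = √(0.14228/303) = 0.02167.
z = (0.82178 − 0.8282)/0.02167 = -0.00642/0.02167 = -0.296.

z = -0.296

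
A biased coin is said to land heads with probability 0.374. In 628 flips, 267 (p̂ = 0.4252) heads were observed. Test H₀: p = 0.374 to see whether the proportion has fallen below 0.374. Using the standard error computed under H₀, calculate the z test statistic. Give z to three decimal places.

z = 2.650

p̂ = 267/628 ≈ 0.425159.
Standard error under H₀: √(0.374×0.626/628) = 0.019308.
z = (0.425159 − 0.374)/0.019308 = 0.051159/0.019308 = 2.650.
p-value = P(Z < 2.650) ≈ 0.9960.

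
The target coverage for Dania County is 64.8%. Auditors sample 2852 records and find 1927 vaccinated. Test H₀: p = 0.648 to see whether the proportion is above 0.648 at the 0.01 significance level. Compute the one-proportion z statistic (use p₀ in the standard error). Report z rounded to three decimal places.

z = 3.094

p̂ = 1927/2852 = 0.675666.
Standard error under H₀: √(0.648×0.352/2852) = 0.008943.
z = (0.675666 − 0.648)/0.008943 = 0.027666/0.008943 = 3.094.
p-value = P(Z > 3.094) ≈ 0.0010. With α = 0.01, reject H₀.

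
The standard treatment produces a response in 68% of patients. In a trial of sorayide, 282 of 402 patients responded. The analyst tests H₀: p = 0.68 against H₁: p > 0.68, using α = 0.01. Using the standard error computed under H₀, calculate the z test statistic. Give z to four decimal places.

z = 0.9238

p̂ = 282/402 ≈ 0.701493.
Under H₀, SE = √(0.68·0.32/402) = √(0.000541294) = 0.023266.
z = (0.701493 − 0.68)/0.023266 = 0.021493/0.023266 = 0.9238.
p-value = P(Z > 0.924) ≈ 0.1778; since p > α = 0.01, fail to reject H₀.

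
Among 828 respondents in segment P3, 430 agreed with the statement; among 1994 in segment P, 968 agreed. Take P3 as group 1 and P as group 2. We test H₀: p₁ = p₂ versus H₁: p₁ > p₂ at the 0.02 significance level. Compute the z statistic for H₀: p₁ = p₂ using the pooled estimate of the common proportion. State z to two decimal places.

p̂₁ = 430/828 = 0.51932, p̂₂ = 968/1994 = 0.48546.
Pooled p̂ = (430+968)/(828+1994) = 1398/2822 = 0.49539.
SE = √(0.249979 × 0.00170923) = 0.02067.
z = (0.51932 − 0.48546)/0.02067 = 0.03386/0.02067 = 1.64.
p-value = P(Z > 1.638) ≈ 0.0507. With α = 0.02, fail to reject H₀.

z = 1.64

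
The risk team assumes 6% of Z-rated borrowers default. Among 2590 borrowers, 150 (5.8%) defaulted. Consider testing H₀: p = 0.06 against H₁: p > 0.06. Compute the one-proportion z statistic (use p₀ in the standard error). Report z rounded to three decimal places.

z = -0.447

p̂ = 150/2590 = 0.057915.
Standard error under H₀: √(0.06×0.94/2590) = 0.004666.
z = (0.057915 − 0.06)/0.004666 = -0.002085/0.004666 = -0.447.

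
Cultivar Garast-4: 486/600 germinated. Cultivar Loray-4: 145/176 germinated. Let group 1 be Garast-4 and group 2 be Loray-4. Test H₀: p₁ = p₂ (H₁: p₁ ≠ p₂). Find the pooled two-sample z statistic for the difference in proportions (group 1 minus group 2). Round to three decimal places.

p̂₁ = 486/600 ≈ 0.81000, p̂₂ = 145/176 ≈ 0.82386.
Pooled p̂ = (486+145)/(600+176) = 631/776 = 0.81314.
SE = √(0.151941 × 0.00734848) = 0.03341.
z = (0.81000 − 0.82386)/0.03341 = -0.01386/0.03341 = -0.415.

z = -0.415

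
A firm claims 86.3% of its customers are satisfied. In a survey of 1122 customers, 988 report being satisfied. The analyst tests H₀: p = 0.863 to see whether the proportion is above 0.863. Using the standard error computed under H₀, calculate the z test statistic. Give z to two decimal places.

p̂ = 988/1122 ≈ 0.8806.
Standard error under H₀: √(0.863×0.137/1122) = 0.0103.
z = (0.8806 − 0.863)/0.0103 = 0.0176/0.0103 = 1.71.
p-value = P(Z > 1.712) ≈ 0.0435.

z = 1.71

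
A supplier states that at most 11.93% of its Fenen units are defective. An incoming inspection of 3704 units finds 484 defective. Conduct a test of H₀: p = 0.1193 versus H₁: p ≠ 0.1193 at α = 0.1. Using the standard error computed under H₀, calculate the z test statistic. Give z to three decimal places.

p̂ = 484/3704 ≈ 0.130670.
Under H₀, SE = √(0.1193·0.8807/3704) = √(2.8366e-05) = 0.005326.
z = (0.130670 − 0.1193)/0.005326 = 0.011370/0.005326 = 2.135.
Two-sided p-value ≈ 2·Φ(−2.135) = 0.0328; since p < α = 0.1, reject H₀.

z = 2.135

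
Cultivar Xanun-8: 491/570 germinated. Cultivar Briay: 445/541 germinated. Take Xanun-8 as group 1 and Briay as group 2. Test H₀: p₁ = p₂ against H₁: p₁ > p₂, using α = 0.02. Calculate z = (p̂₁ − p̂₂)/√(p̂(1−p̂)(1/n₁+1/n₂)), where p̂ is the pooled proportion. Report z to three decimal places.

z = 1.777

p̂₁ = 491/570 ≈ 0.861404, p̂₂ = 445/541 ≈ 0.822551.
Pooled p̂ = (491+445)/(570+541) = 936/1111 = 0.842484.
SE = √(0.132705 × 0.00360281) = 0.021866.
z = (0.861404 − 0.822551)/0.021866 = 0.038853/0.021866 = 1.777.
p-value = P(Z > 1.777) ≈ 0.0378; since p > α = 0.02, fail to reject H₀.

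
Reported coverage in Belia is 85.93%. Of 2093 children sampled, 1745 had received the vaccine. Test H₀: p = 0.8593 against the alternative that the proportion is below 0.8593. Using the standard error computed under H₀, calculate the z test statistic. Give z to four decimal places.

p̂ = 1745/2093 ≈ 0.8337315.
SE = √(p₀(1−p₀)/n) = √(0.1209/2093) = 0.0076004.
z = (0.8337315 − 0.8593)/0.0076004 = -0.0255685/0.0076004 = -3.3641.

z = -3.3641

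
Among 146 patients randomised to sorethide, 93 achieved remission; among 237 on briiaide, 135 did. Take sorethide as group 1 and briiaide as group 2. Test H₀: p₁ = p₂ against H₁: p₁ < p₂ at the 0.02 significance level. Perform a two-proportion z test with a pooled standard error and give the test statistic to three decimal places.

z = 1.305

p̂₁ = 93/146 = 0.63699, p̂₂ = 135/237 = 0.56962.
Pooled p̂ = (93+135)/(146+237) = 228/383 = 0.59530.
SE = √(p̂(1−p̂)(1/n₁+1/n₂)) = √(0.59530·0.40470·0.0110687) = √(0.00266665) = 0.05164.
z = (0.63699 − 0.56962)/0.05164 = 0.06737/0.05164 = 1.305.
p-value = P(Z < 1.305) ≈ 0.9040; since p > α = 0.02, fail to reject H₀.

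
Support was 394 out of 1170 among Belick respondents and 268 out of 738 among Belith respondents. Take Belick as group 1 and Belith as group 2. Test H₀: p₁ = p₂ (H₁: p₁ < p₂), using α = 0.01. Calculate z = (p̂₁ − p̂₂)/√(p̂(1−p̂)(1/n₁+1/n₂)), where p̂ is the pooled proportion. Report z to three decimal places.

z = -1.179

p̂₁ = 394/1170 ≈ 0.33675, p̂₂ = 268/738 ≈ 0.36314.
Pooled p̂ = (394+268)/(1170+738) = 662/1908 = 0.34696.
SE = √(0.226579 × 0.00220971) = 0.02238.
z = (0.33675 − 0.36314)/0.02238 = -0.02639/0.02238 = -1.179.
p-value = P(Z < -1.179) ≈ 0.1191; since p > α = 0.01, fail to reject H₀.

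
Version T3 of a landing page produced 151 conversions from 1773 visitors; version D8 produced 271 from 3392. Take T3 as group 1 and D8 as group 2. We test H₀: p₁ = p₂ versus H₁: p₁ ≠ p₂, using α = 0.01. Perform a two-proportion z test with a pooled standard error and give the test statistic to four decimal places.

p̂₁ = 151/1773 = 0.085166, p̂₂ = 271/3392 = 0.079894.
Pooled p̂ = (151+271)/(1773+3392) = 422/5165 = 0.081704.
SE = √(0.0750283 × 0.000858827) = 0.008027.
z = (0.085166 − 0.079894)/0.008027 = 0.005272/0.008027 = 0.6568.
Two-sided p-value ≈ 2·Φ(−0.657) = 0.5113; since p > α = 0.01, fail to reject H₀.

z = 0.6568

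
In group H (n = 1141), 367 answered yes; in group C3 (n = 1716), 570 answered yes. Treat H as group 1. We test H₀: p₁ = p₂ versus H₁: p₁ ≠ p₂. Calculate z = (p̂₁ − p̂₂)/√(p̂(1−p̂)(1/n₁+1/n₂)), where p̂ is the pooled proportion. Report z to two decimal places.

z = -0.59

p̂₁ = 367/1141 = 0.3216, p̂₂ = 570/1716 = 0.3322.
Pooled p̂ = (367+570)/(1141+1716) = 937/2857 = 0.3280.
SE = √(p̂(1−p̂)(1/n₁+1/n₂)) = √(0.3280·0.6720·0.00145917) = √(0.000321609) = 0.0179.
z = (0.3216 − 0.3322)/0.0179 = -0.0106/0.0179 = -0.59.
p-value = 2·P(Z > 0.587) ≈ 0.5575.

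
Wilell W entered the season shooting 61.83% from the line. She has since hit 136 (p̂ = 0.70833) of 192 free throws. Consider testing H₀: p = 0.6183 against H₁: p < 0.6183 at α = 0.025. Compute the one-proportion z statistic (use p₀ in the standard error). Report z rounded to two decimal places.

p̂ = 136/192 = 0.70833.
SE = √(p₀(1−p₀)/n) = √(0.23601/192) = 0.03506.
z = (0.70833 − 0.6183)/0.03506 = 0.09003/0.03506 = 2.57.
p-value = P(Z < 2.568) ≈ 0.9949, so at α = 0.025 we fail to reject H₀.

z = 2.57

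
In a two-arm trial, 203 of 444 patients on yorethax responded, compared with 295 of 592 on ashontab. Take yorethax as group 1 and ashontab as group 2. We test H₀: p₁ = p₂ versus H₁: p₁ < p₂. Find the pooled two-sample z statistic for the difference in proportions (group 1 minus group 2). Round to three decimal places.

p̂₁ = 203/444 = 0.45721, p̂₂ = 295/592 = 0.49831.
Pooled p̂ = (203+295)/(444+592) = 498/1036 = 0.48069.
SE = √(p̂(1−p̂)(1/n₁+1/n₂)) = √(0.48069·0.51931·0.00394144) = √(0.000983891) = 0.03137.
z = (0.45721 − 0.49831)/0.03137 = -0.04110/0.03137 = -1.310.
p-value = P(Z < -1.310) ≈ 0.0950.

z = -1.310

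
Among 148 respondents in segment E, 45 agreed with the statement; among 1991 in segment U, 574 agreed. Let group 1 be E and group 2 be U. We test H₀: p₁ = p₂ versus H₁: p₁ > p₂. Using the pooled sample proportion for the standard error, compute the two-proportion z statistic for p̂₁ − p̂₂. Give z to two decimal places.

p̂₁ = 45/148 ≈ 0.3041, p̂₂ = 574/1991 ≈ 0.2883.
Pooled p̂ = (45+574)/(148+1991) = 619/2139 = 0.2894.
SE = √(0.205642 × 0.00725902) = 0.0386.
z = (0.3041 − 0.2883)/0.0386 = 0.0158/0.0386 = 0.41.
p-value = P(Z > 0.408) ≈ 0.3417.

z = 0.41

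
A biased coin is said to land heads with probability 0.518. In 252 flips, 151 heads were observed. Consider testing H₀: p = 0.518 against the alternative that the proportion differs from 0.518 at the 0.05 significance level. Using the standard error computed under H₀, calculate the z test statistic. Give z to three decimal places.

p̂ = 151/252 = 0.59921.
Standard error under H₀: √(0.518×0.482/252) = 0.03148.
z = (0.59921 − 0.518)/0.03148 = 0.08121/0.03148 = 2.580.
Two-sided p-value ≈ 2·Φ(−2.580) = 0.0099, so at α = 0.05 we reject H₀.

z = 2.580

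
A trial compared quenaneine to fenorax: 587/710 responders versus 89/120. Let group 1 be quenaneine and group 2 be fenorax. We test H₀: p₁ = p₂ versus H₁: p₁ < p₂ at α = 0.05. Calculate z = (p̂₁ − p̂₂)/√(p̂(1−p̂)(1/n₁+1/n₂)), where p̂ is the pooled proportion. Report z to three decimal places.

p̂₁ = 587/710 = 0.82676, p̂₂ = 89/120 = 0.74167.
Pooled p̂ = (587+89)/(710+120) = 676/830 = 0.81446.
SE = √(p̂(1−p̂)(1/n₁+1/n₂)) = √(0.81446·0.18554·0.00974178) = √(0.00147214) = 0.03837.
z = (0.82676 − 0.74167)/0.03837 = 0.08509/0.03837 = 2.218.
p-value = P(Z < 2.218) ≈ 0.9867. With α = 0.05, fail to reject H₀.

z = 2.218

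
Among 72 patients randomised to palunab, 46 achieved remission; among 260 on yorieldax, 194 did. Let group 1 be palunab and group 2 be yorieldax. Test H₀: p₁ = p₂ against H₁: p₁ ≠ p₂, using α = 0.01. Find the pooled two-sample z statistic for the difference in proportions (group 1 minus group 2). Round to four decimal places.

p̂₁ = 46/72 = 0.638889, p̂₂ = 194/260 = 0.746154.
Pooled p̂ = (46+194)/(72+260) = 240/332 = 0.722892.
SE = √(0.200319 × 0.017735) = 0.059604.
z = (0.638889 − 0.746154)/0.059604 = -0.107265/0.059604 = -1.7996.
p-value = 2·P(Z > 1.800) ≈ 0.0719, so at α = 0.01 we fail to reject H₀.

z = -1.7996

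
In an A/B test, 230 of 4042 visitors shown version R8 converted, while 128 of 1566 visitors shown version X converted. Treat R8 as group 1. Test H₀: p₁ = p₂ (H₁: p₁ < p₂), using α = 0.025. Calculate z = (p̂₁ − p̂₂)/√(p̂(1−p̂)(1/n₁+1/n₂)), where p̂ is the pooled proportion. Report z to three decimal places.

z = -3.413

p̂₁ = 230/4042 = 0.056903, p̂₂ = 128/1566 = 0.081737.
Pooled p̂ = (230+128)/(4042+1566) = 358/5608 = 0.063837.
SE = √(0.0597622 × 0.000885972) = 0.007277.
z = (0.056903 − 0.081737)/0.007277 = -0.024834/0.007277 = -3.413.
p-value = P(Z < -3.413) ≈ 0.0003; since p < α = 0.025, reject H₀.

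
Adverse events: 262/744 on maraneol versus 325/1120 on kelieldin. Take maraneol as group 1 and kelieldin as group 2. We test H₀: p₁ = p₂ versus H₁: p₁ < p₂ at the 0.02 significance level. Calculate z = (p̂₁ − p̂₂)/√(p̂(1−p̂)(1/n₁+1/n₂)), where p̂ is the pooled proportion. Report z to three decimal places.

p̂₁ = 262/744 = 0.35215, p̂₂ = 325/1120 = 0.29018.
Pooled p̂ = (262+325)/(744+1120) = 587/1864 = 0.31491.
SE = √(0.215743 × 0.00223694) = 0.02197.
z = (0.35215 − 0.29018)/0.02197 = 0.06197/0.02197 = 2.821.
p-value = P(Z < 2.821) ≈ 0.9976; since p > α = 0.02, fail to reject H₀.

z = 2.821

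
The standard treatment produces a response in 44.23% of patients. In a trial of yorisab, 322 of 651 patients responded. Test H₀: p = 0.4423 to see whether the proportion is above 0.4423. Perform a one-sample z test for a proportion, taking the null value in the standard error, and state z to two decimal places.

p̂ = 322/651 ≈ 0.49462.
Standard error under H₀: √(0.4423×0.5577/651) = 0.01947.
z = (0.49462 − 0.4423)/0.01947 = 0.05232/0.01947 = 2.69.

z = 2.69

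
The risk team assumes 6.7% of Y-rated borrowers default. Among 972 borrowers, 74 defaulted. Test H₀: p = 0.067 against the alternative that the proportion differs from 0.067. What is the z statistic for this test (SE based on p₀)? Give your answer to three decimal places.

z = 1.139

p̂ = 74/972 = 0.076132.
SE = √(p₀(1−p₀)/n) = √(0.062511/972) = 0.008019.
z = (0.076132 − 0.067)/0.008019 = 0.009132/0.008019 = 1.139.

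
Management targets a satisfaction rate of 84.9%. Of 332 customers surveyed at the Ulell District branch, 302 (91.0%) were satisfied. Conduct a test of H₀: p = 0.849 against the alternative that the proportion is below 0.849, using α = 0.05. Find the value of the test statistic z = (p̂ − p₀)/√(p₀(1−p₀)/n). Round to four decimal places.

p̂ = 302/332 = 0.9096386.
Under H₀, SE = √(0.849·0.151/332) = √(0.000386142) = 0.0196505.
z = (0.9096386 − 0.849)/0.0196505 = 0.0606386/0.0196505 = 3.0859.
p-value = P(Z < 3.086) ≈ 0.9990. With α = 0.05, fail to reject H₀.

z = 3.0859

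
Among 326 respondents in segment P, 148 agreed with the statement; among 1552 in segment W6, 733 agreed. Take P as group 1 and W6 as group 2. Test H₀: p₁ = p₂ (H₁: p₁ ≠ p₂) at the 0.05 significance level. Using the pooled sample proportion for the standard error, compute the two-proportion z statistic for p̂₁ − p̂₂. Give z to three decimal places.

z = -0.602

p̂₁ = 148/326 ≈ 0.45399, p̂₂ = 733/1552 ≈ 0.47229.
Pooled p̂ = (148+733)/(326+1552) = 881/1878 = 0.46912.
SE = √(p̂(1−p̂)(1/n₁+1/n₂)) = √(0.46912·0.53088·0.00371181) = √(0.000924413) = 0.03040.
z = (0.45399 − 0.47229)/0.03040 = -0.01830/0.03040 = -0.602.
p-value = 2·P(Z > 0.602) ≈ 0.5471, so at α = 0.05 we fail to reject H₀.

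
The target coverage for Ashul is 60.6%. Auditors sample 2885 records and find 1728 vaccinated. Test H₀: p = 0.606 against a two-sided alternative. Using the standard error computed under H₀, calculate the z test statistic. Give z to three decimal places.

p̂ = 1728/2885 ≈ 0.59896.
Under H₀, SE = √(0.606·0.394/2885) = √(8.27605e-05) = 0.00910.
z = (0.59896 − 0.606)/0.00910 = -0.00704/0.00910 = -0.774.

z = -0.774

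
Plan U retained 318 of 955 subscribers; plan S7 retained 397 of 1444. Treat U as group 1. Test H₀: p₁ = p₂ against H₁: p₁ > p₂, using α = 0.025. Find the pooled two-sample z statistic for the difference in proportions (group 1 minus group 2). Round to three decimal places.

p̂₁ = 318/955 = 0.332984, p̂₂ = 397/1444 = 0.274931.
Pooled p̂ = (318+397)/(955+1444) = 715/2399 = 0.298041.
SE = √(p̂(1−p̂)(1/n₁+1/n₂)) = √(0.298041·0.701959·0.00173964) = √(0.000363955) = 0.019078.
z = (0.332984 − 0.274931)/0.019078 = 0.058053/0.019078 = 3.043.
p-value = P(Z > 3.043) ≈ 0.0012; since p < α = 0.025, reject H₀.

z = 3.043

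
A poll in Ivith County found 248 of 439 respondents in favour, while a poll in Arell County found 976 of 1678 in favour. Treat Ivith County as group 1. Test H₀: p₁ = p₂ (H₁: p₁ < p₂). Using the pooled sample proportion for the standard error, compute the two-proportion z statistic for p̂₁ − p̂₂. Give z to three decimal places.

p̂₁ = 248/439 ≈ 0.56492, p̂₂ = 976/1678 ≈ 0.58164.
Pooled p̂ = (248+976)/(439+1678) = 1224/2117 = 0.57818.
SE = √(0.243888 × 0.00287385) = 0.02647.
z = (0.56492 − 0.58164)/0.02647 = -0.01672/0.02647 = -0.632.

z = -0.632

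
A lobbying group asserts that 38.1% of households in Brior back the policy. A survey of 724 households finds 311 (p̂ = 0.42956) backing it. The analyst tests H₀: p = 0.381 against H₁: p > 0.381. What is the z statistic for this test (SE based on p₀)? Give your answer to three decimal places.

z = 2.690

p̂ = 311/724 ≈ 0.42956.
Standard error under H₀: √(0.381×0.619/724) = 0.01805.
z = (0.42956 − 0.381)/0.01805 = 0.04856/0.01805 = 2.690.
p-value = P(Z > 2.690) ≈ 0.0036.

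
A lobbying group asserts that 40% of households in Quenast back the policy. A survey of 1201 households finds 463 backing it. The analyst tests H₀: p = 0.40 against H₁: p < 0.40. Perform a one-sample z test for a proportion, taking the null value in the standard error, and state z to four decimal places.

p̂ = 463/1201 = 0.385512.
Standard error under H₀: √(0.4×0.6/1201) = 0.014136.
z = (0.385512 − 0.4)/0.014136 = -0.014488/0.014136 = -1.0249.

z = -1.0249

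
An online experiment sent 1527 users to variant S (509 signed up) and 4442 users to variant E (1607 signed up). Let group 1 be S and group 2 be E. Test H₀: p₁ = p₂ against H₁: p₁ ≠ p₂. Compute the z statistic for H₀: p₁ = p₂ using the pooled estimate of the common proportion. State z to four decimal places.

p̂₁ = 509/1527 = 0.333333, p̂₂ = 1607/4442 = 0.361774.
Pooled p̂ = (509+1607)/(1527+4442) = 2116/5969 = 0.354498.
SE = √(0.228829 × 0.000880003) = 0.014191.
z = (0.333333 − 0.361774)/0.014191 = -0.028441/0.014191 = -2.0042.

z = -2.0042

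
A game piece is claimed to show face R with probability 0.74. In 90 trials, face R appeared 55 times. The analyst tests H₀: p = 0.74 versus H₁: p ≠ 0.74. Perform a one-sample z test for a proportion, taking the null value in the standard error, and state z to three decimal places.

z = -2.788

p̂ = 55/90 ≈ 0.611111.
Standard error under H₀: √(0.74×0.26/90) = 0.046236.
z = (0.611111 − 0.74)/0.046236 = -0.128889/0.046236 = -2.788.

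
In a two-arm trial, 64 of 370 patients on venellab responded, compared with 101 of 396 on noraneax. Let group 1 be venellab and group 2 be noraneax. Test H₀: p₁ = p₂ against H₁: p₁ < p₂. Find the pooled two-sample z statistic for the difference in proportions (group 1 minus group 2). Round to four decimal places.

z = -2.7613

p̂₁ = 64/370 ≈ 0.1729730, p̂₂ = 101/396 ≈ 0.2550505.
Pooled p̂ = (64+101)/(370+396) = 165/766 = 0.2154047.
SE = √(p̂(1−p̂)(1/n₁+1/n₂)) = √(0.2154047·0.7845953·0.00522796) = √(0.000883553) = 0.0297246.
z = (0.1729730 − 0.2550505)/0.0297246 = -0.0820775/0.0297246 = -2.7613.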